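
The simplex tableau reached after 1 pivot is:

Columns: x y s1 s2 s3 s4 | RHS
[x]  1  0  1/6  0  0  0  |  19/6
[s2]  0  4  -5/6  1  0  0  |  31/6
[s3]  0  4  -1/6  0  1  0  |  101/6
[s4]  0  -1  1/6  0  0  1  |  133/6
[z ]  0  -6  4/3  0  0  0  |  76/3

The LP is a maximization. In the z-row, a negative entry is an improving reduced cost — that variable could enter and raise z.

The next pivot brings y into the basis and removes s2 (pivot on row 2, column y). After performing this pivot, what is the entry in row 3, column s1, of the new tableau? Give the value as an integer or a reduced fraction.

2/3

Pivot element is row 2, column y: 4.
Normalize row 2: new (row 2, s1) = (-5/6)/4 = -5/24.
row 3 ← row 3 − 4·(new row 2): -1/6 − 4·(-5/24) = 2/3.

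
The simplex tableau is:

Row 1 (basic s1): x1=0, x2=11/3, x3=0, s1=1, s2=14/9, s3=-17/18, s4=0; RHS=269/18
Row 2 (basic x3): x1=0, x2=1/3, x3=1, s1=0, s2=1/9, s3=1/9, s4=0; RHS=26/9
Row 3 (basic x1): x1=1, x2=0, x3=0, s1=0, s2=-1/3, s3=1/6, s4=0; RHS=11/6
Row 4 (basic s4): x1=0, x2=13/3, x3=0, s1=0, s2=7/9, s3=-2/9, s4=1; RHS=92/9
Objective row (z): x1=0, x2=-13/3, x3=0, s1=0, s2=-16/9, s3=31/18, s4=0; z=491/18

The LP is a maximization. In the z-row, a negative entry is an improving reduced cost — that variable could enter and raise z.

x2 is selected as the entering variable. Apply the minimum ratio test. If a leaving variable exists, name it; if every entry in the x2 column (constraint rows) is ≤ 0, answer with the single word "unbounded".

Ratios: row 1 (s1): (269/18)/(11/3) = 269/66; row 2 (x3): (26/9)/(1/3) = 26/3; row 3 (x1): entry 0 ≤ 0, skip; row 4 (s4): (92/9)/(13/3) = 92/39.
Minimum ratio is in the s4 row, so s4 leaves.

s4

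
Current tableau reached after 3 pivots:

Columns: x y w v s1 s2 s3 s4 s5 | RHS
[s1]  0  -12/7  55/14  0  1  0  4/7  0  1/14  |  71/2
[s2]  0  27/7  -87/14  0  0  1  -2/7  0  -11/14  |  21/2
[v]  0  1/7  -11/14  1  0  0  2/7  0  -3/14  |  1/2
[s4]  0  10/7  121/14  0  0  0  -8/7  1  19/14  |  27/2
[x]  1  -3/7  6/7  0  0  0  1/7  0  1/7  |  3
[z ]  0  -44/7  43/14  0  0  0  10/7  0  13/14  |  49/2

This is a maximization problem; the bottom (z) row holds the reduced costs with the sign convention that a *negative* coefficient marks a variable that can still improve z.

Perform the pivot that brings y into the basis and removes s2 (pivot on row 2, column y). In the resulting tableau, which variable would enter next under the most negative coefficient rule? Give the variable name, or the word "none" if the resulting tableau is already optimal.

w

Pivot element 27/7. New z-row = old z-row − (-44/7)·(row 2/(27/7)).
Updated z-row coefficients: x: 0, y: 0, w: -127/18, v: 0, s1: 0, s2: 44/27, s3: 26/27, s4: 0, s5: -19/54.
The most negative is -127/18 in column w, so w would enter next.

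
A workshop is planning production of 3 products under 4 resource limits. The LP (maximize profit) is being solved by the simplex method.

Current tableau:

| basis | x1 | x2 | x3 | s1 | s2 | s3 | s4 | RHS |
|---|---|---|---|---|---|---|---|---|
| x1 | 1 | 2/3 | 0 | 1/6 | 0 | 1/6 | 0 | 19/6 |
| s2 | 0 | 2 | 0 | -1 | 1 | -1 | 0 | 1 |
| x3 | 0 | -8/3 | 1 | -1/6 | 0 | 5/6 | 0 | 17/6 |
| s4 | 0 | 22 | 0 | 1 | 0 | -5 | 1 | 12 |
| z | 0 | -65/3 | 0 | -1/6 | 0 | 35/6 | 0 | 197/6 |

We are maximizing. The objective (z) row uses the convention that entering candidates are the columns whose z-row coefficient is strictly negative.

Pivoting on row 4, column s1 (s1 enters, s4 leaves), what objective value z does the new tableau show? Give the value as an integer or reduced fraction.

Minimum ratio for s1: 12/1 = 12.
z changes by −(z-row coeff of s1)·ratio = −(-1/6)·12 = 2.
New z = 197/6 + 2 = 209/6.

209/6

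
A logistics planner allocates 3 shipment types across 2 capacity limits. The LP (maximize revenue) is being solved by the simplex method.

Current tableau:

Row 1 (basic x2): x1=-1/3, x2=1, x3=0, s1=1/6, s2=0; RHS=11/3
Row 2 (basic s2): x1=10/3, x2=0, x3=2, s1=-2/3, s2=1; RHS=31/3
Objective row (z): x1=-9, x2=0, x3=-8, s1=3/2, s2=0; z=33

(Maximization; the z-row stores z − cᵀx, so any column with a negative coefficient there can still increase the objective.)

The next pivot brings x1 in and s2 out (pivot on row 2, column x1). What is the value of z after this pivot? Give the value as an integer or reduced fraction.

609/10

Minimum ratio for x1: (31/3)/(10/3) = 31/10.
z changes by −(z-row coeff of x1)·ratio = −(-9)·(31/10) = 279/10.
New z = 33 + (279/10) = 609/10.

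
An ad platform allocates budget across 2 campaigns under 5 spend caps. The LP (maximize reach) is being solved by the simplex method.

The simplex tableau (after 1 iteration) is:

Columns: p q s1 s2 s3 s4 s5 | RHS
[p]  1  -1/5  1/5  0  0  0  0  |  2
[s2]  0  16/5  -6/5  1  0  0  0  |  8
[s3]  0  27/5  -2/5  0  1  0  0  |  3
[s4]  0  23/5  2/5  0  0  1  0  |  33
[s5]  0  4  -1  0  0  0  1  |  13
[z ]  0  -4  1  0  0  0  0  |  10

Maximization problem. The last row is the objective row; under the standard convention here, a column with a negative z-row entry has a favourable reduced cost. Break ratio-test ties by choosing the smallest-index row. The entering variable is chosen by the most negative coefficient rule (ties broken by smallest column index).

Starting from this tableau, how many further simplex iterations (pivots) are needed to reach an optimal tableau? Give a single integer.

1

pivot: q in, s3 out → z = 110/9
No improving column remains; optimal.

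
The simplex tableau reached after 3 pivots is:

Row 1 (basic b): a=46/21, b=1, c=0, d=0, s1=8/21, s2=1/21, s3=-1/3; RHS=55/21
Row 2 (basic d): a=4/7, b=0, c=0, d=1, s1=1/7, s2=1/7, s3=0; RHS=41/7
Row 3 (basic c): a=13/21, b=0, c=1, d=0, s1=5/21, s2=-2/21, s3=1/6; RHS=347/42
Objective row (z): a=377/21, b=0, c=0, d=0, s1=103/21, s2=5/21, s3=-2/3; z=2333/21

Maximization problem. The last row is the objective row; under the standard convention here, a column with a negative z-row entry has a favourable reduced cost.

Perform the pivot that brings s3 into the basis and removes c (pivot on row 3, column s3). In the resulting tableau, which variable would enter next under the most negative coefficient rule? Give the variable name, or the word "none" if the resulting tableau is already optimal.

s2

Pivot element 1/6. New z-row = old z-row − (-2/3)·(row 3/(1/6)).
Updated z-row coefficients: a: 143/7, b: 0, c: 4, d: 0, s1: 41/7, s2: -1/7, s3: 0.
The most negative is -1/7 in column s2, so s2 would enter next.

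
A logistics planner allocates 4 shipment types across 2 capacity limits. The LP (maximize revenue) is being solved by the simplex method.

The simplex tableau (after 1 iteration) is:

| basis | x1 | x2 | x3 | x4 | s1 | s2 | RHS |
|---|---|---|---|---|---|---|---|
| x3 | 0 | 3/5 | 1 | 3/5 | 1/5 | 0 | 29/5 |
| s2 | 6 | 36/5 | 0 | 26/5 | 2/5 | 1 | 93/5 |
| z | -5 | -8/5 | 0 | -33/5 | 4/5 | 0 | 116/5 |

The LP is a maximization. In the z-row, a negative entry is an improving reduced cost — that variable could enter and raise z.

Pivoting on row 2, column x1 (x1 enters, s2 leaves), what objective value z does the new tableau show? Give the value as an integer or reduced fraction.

Minimum ratio for x1: (93/5)/6 = 31/10.
z changes by −(z-row coeff of x1)·ratio = −(-5)·(31/10) = 31/2.
New z = 116/5 + (31/2) = 387/10.

387/10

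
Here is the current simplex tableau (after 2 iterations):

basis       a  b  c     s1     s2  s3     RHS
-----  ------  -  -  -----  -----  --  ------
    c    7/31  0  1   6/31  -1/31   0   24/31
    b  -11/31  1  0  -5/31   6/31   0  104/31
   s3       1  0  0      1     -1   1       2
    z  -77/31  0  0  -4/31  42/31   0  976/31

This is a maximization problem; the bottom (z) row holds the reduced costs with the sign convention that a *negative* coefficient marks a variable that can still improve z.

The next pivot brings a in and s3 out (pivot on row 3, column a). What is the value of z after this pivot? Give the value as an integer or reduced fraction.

Minimum ratio for a: 2/1 = 2.
z changes by −(z-row coeff of a)·ratio = −(-77/31)·2 = 154/31.
New z = 976/31 + (154/31) = 1130/31.

1130/31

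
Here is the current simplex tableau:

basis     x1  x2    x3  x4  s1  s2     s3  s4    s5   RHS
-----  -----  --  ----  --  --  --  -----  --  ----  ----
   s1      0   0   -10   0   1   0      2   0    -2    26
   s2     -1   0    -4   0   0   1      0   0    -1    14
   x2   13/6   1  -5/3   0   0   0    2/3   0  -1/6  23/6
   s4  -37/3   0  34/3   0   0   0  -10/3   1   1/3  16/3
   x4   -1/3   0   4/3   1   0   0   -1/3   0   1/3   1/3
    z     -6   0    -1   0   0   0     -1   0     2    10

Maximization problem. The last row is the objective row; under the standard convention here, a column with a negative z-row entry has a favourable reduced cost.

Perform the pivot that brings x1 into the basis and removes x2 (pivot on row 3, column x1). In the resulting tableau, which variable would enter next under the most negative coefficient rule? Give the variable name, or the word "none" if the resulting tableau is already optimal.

Pivot element 13/6. New z-row = old z-row − (-6)·(row 3/(13/6)).
Updated z-row coefficients: x1: 0, x2: 36/13, x3: -73/13, x4: 0, s1: 0, s2: 0, s3: 11/13, s4: 0, s5: 20/13.
The most negative is -73/13 in column x3, so x3 would enter next.

x3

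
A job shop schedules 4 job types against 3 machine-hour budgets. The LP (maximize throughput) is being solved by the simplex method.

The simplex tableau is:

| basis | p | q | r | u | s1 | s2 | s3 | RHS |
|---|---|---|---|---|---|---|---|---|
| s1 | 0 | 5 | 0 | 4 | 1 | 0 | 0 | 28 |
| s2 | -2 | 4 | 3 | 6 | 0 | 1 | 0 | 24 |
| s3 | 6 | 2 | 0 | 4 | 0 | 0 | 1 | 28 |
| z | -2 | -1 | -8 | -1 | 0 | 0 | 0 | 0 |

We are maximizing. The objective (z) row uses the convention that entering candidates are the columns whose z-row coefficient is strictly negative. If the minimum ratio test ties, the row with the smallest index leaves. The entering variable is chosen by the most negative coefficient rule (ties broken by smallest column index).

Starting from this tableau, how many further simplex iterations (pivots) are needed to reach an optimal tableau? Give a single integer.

pivot: r in, s2 out → z = 64
pivot: p in, s3 out → z = 884/9
No improving column remains; optimal.

2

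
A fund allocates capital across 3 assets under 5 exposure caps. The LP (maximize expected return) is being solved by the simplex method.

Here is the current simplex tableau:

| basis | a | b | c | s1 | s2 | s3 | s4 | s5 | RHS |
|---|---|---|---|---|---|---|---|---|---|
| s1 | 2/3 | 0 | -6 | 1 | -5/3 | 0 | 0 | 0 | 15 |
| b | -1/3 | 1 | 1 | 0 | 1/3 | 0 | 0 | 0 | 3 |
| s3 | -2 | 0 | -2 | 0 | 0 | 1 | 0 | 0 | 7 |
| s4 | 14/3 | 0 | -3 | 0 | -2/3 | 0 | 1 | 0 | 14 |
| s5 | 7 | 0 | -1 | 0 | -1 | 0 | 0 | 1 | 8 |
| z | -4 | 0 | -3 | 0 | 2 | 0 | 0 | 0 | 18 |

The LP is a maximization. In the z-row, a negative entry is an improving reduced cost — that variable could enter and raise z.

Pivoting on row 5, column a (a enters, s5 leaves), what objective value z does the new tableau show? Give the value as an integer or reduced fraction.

158/7

Minimum ratio for a: 8/7 = 8/7.
z changes by −(z-row coeff of a)·ratio = −(-4)·(8/7) = 32/7.
New z = 18 + (32/7) = 158/7.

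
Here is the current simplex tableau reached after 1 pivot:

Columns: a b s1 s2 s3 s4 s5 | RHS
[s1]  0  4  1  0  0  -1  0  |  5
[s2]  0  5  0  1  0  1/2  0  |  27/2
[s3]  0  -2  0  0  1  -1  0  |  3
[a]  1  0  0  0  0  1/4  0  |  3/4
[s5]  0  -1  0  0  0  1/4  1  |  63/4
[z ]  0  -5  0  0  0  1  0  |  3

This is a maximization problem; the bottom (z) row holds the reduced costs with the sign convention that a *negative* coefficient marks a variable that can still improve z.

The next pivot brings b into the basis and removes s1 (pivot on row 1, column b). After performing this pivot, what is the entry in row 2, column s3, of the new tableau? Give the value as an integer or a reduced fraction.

0

Pivot element is row 1, column b: 4.
Normalize row 1: new (row 1, s3) = 0/4 = 0.
row 2 ← row 2 − 5·(new row 1): 0 − 5·0 = 0.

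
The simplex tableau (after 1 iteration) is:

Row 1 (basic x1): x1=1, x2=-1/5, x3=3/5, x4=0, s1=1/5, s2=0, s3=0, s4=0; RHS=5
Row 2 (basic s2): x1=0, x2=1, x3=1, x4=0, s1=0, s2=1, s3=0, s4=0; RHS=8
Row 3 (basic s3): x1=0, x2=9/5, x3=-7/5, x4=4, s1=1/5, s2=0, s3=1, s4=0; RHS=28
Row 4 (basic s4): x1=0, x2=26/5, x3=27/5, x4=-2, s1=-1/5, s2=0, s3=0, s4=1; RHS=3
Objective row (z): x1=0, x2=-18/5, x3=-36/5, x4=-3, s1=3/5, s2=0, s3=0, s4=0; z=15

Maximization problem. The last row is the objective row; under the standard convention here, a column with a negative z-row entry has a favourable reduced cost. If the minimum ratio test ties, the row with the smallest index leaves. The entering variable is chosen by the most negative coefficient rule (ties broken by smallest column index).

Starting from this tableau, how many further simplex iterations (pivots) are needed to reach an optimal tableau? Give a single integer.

pivot: x3 in, s4 out → z = 19
pivot: x4 in, s3 out → z = 6189/94
No improving column remains; optimal.

2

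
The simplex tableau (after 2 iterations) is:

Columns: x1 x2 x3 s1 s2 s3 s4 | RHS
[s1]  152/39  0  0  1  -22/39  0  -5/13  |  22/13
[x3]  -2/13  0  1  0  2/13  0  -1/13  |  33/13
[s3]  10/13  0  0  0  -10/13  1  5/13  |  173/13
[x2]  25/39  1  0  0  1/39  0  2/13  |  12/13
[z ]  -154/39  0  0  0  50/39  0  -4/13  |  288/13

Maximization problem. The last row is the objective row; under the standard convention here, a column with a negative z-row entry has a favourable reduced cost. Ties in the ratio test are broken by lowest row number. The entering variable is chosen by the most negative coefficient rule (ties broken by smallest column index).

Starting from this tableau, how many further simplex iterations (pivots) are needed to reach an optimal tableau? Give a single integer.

pivot: x1 in, s1 out → z = 907/38
pivot: s4 in, x2 out → z = 856/33
No improving column remains; optimal.

2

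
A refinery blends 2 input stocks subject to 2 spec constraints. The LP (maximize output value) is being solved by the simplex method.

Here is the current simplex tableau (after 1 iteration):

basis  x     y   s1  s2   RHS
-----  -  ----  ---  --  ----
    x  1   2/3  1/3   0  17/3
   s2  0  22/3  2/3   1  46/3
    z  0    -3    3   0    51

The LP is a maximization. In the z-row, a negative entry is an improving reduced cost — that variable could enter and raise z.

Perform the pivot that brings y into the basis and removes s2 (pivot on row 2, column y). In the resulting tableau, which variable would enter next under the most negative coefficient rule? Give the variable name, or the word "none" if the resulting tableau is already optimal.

none

Pivot element 22/3. New z-row = old z-row − (-3)·(row 2/(22/3)).
Updated z-row coefficients: x: 0, y: 0, s1: 36/11, s2: 9/22.
No coefficient is strictly negative; the tableau after this pivot is optimal.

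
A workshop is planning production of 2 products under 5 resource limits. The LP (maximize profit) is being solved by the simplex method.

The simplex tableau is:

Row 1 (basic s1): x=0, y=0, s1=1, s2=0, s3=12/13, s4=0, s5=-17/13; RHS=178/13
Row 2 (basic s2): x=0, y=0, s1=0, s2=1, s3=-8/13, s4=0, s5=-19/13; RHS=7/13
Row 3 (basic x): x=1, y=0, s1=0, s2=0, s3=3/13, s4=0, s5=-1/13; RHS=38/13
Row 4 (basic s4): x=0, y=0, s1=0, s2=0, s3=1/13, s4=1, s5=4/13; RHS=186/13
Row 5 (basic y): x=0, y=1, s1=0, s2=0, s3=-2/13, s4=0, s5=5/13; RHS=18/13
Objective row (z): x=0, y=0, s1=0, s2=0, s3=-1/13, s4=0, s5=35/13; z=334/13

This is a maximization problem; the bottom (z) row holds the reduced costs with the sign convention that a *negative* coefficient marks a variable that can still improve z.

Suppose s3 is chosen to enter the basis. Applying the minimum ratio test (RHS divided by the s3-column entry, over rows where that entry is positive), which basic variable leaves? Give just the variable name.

x

Ratios: row 1 (s1): (178/13)/(12/13) = 89/6; row 2 (s2): entry -8/13 ≤ 0, skip; row 3 (x): (38/13)/(3/13) = 38/3; row 4 (s4): (186/13)/(1/13) = 186; row 5 (y): entry -2/13 ≤ 0, skip.
Minimum ratio 38/3 is in the x row, so x leaves.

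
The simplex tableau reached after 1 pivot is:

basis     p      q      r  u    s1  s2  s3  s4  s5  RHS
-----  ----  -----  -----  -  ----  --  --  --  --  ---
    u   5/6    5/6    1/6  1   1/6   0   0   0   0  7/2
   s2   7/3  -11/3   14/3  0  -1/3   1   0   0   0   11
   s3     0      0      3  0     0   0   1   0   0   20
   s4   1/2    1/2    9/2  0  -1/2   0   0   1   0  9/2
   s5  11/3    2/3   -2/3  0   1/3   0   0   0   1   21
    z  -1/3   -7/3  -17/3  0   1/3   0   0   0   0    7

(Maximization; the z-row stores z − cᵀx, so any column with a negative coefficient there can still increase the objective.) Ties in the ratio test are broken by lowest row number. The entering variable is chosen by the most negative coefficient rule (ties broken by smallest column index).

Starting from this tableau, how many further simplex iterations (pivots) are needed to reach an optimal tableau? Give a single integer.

pivot: r in, s4 out → z = 38/3
pivot: q in, u out → z = 216/11
No improving column remains; optimal.

2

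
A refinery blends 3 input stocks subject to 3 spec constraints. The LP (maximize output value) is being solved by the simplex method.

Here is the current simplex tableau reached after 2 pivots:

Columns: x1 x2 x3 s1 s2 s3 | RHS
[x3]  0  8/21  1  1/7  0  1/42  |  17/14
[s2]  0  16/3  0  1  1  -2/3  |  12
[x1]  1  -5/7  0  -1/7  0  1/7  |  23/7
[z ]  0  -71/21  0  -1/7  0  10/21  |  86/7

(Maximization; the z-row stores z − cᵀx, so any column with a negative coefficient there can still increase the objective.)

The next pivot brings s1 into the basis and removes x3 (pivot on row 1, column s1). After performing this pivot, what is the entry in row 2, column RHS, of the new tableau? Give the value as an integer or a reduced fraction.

Pivot element is row 1, column s1: 1/7.
Normalize row 1: new (row 1, RHS) = (17/14)/(1/7) = 17/2.
row 2 ← row 2 − 1·(new row 1): 12 − 1·(17/2) = 7/2.

7/2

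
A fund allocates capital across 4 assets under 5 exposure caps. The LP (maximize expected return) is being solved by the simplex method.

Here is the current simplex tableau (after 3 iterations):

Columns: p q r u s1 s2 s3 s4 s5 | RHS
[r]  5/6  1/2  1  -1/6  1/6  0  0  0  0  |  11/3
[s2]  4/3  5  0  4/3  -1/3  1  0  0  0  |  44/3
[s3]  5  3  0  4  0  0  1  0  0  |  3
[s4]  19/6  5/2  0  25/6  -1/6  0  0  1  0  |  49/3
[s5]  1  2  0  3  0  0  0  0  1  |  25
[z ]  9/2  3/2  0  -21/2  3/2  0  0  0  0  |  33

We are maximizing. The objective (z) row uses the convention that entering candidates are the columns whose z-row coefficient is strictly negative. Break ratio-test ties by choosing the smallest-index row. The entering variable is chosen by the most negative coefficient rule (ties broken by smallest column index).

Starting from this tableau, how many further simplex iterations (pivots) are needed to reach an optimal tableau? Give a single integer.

1

pivot: u in, s3 out → z = 327/8
No improving column remains; optimal.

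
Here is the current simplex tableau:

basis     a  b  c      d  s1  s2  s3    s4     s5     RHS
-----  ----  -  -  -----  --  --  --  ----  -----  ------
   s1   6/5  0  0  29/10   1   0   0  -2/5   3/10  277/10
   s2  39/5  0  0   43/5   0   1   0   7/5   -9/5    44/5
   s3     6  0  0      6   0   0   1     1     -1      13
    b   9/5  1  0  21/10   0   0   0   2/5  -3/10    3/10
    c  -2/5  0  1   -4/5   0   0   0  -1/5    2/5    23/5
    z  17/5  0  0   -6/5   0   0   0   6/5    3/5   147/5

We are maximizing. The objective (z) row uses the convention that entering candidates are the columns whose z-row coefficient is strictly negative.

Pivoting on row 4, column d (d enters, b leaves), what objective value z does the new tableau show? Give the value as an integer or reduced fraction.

207/7

Minimum ratio for d: (3/10)/(21/10) = 1/7.
z changes by −(z-row coeff of d)·ratio = −(-6/5)·(1/7) = 6/35.
New z = 147/5 + (6/35) = 207/7.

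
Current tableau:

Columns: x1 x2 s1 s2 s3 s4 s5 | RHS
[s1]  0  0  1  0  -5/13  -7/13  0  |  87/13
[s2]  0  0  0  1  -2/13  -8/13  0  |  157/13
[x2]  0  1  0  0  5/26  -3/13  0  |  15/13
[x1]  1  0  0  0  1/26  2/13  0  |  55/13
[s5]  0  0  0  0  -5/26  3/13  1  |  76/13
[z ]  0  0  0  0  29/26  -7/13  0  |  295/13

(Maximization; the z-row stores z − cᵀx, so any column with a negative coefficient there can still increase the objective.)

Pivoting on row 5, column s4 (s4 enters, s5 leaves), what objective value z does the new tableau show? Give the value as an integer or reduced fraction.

Minimum ratio for s4: (76/13)/(3/13) = 76/3.
z changes by −(z-row coeff of s4)·ratio = −(-7/13)·(76/3) = 532/39.
New z = 295/13 + (532/39) = 109/3.

109/3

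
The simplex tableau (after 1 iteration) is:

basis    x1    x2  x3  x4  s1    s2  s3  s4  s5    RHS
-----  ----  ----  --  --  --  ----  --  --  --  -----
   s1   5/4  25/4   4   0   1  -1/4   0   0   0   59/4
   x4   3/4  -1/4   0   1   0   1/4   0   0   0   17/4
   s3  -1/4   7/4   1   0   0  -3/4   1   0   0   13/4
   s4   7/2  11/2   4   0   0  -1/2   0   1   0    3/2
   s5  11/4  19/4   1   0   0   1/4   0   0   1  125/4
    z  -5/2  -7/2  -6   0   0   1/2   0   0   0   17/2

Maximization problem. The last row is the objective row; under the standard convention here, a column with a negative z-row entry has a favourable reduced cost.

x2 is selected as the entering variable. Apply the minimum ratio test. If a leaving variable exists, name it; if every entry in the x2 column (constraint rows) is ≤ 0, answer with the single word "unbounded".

s4

Ratios: row 1 (s1): (59/4)/(25/4) = 59/25; row 2 (x4): entry -1/4 ≤ 0, skip; row 3 (s3): (13/4)/(7/4) = 13/7; row 4 (s4): (3/2)/(11/2) = 3/11; row 5 (s5): (125/4)/(19/4) = 125/19.
Minimum ratio is in the s4 row, so s4 leaves.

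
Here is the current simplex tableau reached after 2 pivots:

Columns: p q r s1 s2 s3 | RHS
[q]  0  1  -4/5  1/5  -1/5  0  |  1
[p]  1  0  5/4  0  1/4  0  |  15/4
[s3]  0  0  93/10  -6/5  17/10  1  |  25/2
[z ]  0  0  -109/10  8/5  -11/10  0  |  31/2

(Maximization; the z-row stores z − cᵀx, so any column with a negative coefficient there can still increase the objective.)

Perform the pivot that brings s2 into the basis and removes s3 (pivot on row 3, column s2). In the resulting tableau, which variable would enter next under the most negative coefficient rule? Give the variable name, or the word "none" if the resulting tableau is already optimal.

Pivot element 17/10. New z-row = old z-row − (-11/10)·(row 3/(17/10)).
Updated z-row coefficients: p: 0, q: 0, r: -83/17, s1: 14/17, s2: 0, s3: 11/17.
The most negative is -83/17 in column r, so r would enter next.

r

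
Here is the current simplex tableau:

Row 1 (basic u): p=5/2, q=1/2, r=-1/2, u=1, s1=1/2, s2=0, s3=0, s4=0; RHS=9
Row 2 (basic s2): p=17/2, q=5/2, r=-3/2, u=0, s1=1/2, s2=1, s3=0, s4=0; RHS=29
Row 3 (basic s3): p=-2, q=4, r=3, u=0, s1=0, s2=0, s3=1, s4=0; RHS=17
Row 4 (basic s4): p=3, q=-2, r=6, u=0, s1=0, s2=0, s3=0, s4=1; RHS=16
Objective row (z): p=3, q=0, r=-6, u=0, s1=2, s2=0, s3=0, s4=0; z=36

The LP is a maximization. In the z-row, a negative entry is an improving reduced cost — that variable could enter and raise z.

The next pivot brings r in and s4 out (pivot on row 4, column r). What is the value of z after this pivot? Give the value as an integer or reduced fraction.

Minimum ratio for r: 16/6 = 8/3.
z changes by −(z-row coeff of r)·ratio = −(-6)·(8/3) = 16.
New z = 36 + 16 = 52.

52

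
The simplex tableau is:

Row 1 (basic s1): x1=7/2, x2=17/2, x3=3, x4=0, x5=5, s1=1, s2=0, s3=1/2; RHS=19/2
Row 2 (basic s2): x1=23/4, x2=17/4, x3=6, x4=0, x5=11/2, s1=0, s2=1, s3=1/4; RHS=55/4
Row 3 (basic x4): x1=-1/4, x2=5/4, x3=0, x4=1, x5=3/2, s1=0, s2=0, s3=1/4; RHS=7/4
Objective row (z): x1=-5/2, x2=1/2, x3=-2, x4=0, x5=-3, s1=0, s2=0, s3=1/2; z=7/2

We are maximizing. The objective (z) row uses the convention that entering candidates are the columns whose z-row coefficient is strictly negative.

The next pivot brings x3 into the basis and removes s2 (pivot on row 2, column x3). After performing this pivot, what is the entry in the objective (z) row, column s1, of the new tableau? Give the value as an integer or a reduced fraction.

0

Pivot element is row 2, column x3: 6.
Normalize row 2: new (row 2, s1) = 0/6 = 0.
z-row ← z-row − (-2)·(new row 2): 0 − (-2)·0 = 0.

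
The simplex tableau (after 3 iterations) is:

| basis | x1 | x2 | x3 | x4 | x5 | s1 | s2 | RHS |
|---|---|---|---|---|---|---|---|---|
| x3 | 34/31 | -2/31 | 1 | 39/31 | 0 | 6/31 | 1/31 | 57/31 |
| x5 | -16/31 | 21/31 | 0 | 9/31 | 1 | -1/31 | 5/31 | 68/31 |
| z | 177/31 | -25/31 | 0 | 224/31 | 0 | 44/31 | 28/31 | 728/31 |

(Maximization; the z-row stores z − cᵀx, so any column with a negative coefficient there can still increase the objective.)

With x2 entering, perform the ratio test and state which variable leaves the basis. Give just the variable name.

x5

Ratios: row 1 (x3): entry -2/31 ≤ 0, skip; row 2 (x5): (68/31)/(21/31) = 68/21.
Minimum ratio 68/21 is in the x5 row, so x5 leaves.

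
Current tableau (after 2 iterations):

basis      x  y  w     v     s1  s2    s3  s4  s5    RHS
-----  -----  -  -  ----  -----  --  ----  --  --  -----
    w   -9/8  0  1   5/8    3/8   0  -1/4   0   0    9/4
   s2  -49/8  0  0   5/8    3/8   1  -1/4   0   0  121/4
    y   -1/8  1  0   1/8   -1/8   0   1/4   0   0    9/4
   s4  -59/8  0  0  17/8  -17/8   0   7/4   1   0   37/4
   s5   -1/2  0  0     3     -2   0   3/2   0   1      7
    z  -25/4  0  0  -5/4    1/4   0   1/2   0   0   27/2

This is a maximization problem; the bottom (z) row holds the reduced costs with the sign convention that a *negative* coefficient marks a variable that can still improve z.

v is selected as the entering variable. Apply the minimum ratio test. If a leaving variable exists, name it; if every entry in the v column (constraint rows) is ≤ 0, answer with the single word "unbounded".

s5

Ratios: row 1 (w): (9/4)/(5/8) = 18/5; row 2 (s2): (121/4)/(5/8) = 242/5; row 3 (y): (9/4)/(1/8) = 18; row 4 (s4): (37/4)/(17/8) = 74/17; row 5 (s5): 7/3 = 7/3.
Minimum ratio is in the s5 row, so s5 leaves.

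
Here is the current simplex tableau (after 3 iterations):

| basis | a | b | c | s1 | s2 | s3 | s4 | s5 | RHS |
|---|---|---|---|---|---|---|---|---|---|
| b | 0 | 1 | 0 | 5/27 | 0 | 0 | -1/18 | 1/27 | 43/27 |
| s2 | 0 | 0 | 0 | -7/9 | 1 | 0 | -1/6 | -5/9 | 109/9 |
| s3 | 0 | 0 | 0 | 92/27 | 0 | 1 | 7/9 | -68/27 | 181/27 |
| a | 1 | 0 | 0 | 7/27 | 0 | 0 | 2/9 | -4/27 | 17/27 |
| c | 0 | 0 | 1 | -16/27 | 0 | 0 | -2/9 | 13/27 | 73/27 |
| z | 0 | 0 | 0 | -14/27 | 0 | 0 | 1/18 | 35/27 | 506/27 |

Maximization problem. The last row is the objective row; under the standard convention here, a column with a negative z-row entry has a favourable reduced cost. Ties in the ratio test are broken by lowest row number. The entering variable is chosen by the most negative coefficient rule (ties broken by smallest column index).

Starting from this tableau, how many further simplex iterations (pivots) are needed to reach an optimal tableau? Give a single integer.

1

pivot: s1 in, s3 out → z = 909/46
No improving column remains; optimal.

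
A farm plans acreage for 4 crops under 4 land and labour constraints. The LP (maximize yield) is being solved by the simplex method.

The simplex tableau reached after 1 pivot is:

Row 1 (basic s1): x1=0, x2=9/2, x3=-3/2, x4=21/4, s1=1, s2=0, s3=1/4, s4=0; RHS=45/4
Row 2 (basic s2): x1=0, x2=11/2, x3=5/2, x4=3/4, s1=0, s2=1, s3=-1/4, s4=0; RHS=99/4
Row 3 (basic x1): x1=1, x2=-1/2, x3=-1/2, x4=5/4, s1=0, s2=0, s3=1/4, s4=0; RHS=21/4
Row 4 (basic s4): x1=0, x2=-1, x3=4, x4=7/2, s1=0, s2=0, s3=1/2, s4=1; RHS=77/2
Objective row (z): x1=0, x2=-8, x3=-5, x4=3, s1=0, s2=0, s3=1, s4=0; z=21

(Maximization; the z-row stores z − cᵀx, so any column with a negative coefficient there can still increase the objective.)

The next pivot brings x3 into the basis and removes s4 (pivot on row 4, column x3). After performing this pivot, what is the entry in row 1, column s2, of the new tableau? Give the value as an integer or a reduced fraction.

Pivot element is row 4, column x3: 4.
Normalize row 4: new (row 4, s2) = 0/4 = 0.
row 1 ← row 1 − (-3/2)·(new row 4): 0 − (-3/2)·0 = 0.

0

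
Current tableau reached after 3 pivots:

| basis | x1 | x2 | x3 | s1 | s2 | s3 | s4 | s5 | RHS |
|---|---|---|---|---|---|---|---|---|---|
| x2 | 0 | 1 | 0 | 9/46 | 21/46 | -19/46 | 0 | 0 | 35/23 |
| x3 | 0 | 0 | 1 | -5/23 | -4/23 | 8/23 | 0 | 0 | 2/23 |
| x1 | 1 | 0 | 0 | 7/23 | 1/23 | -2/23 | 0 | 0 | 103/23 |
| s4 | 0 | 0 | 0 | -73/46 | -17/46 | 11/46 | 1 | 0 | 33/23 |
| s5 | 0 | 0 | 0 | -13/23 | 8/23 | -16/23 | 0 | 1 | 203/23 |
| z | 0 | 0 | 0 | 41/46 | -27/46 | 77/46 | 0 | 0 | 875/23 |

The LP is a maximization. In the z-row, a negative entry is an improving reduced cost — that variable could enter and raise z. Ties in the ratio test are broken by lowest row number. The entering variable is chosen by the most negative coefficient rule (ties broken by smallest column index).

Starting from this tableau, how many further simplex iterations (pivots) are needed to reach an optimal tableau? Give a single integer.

pivot: s2 in, x2 out → z = 40
No improving column remains; optimal.

1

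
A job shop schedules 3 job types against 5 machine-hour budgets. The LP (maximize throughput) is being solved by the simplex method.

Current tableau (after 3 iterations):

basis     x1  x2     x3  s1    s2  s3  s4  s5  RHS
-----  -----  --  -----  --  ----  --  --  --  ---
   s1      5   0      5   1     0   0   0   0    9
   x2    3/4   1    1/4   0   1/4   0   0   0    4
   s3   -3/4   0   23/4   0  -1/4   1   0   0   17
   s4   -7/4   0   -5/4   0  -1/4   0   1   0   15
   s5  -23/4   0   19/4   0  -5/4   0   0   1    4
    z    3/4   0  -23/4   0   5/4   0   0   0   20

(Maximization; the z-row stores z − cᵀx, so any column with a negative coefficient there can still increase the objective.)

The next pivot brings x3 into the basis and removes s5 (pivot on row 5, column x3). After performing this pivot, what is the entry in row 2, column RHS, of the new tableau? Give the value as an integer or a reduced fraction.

72/19

Pivot element is row 5, column x3: 19/4.
Normalize row 5: new (row 5, RHS) = 4/(19/4) = 16/19.
row 2 ← row 2 − (1/4)·(new row 5): 4 − (1/4)·(16/19) = 72/19.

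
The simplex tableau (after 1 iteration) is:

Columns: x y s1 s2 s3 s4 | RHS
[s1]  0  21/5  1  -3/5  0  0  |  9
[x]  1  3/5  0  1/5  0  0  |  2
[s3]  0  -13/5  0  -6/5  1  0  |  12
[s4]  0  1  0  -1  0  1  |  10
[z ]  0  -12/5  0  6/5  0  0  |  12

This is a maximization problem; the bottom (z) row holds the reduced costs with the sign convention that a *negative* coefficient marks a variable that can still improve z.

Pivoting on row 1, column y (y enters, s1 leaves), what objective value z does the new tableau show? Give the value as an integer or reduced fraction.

120/7

Minimum ratio for y: 9/(21/5) = 15/7.
z changes by −(z-row coeff of y)·ratio = −(-12/5)·(15/7) = 36/7.
New z = 12 + (36/7) = 120/7.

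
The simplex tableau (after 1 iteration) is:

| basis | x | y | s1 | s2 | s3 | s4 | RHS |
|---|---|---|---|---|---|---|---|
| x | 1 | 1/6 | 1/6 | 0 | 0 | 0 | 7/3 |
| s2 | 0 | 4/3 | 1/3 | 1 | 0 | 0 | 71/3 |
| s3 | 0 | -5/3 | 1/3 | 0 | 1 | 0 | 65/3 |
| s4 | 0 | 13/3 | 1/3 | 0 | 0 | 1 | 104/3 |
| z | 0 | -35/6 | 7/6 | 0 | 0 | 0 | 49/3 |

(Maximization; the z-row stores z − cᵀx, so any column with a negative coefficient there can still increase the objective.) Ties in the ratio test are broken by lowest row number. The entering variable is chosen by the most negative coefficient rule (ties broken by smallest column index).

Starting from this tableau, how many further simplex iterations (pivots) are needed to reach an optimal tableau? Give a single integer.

1

pivot: y in, s4 out → z = 63
No improving column remains; optimal.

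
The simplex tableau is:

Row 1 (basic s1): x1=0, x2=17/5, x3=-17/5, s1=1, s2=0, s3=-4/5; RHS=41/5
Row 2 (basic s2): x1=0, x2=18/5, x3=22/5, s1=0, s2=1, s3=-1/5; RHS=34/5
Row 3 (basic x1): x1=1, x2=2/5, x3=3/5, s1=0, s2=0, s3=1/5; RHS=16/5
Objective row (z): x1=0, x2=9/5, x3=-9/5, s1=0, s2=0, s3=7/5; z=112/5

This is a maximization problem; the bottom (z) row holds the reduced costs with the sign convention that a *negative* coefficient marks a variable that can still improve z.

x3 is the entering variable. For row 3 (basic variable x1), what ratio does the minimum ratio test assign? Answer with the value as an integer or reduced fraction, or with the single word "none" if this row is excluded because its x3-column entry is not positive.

16/3

Ratio = RHS / (x3 entry) = (16/5) / (3/5) = 16/3.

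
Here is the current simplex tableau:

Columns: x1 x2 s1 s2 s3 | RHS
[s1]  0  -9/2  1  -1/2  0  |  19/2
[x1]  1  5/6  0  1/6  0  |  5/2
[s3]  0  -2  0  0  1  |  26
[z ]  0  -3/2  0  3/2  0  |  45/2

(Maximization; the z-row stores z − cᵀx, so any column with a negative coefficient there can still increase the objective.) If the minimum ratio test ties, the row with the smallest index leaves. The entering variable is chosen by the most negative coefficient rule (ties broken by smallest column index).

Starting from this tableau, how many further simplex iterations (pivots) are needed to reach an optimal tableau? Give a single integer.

pivot: x2 in, x1 out → z = 27
No improving column remains; optimal.

1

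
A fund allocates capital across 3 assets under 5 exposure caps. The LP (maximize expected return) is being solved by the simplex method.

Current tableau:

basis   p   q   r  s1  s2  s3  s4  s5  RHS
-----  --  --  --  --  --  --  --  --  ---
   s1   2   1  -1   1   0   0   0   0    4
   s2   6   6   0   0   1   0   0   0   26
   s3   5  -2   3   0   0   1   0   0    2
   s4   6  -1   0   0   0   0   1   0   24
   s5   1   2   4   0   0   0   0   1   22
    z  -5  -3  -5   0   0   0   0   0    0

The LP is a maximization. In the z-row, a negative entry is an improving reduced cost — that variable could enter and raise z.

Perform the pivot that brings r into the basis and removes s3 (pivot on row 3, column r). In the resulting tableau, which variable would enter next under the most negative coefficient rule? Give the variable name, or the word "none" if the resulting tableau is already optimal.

Pivot element 3. New z-row = old z-row − (-5)·(row 3/3).
Updated z-row coefficients: p: 10/3, q: -19/3, r: 0, s1: 0, s2: 0, s3: 5/3, s4: 0, s5: 0.
The most negative is -19/3 in column q, so q would enter next.

q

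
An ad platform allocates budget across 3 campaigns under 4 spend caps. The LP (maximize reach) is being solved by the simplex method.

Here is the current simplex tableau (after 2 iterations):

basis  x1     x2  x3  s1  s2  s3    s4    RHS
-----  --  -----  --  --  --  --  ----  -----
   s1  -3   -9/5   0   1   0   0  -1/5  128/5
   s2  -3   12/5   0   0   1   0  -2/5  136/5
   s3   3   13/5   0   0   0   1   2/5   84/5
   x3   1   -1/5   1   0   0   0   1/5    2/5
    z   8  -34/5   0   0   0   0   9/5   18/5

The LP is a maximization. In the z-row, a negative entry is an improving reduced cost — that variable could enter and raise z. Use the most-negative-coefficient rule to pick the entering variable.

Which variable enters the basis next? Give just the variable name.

x2

Objective-row coefficients: x1: 8, x2: -34/5, x3: 0, s1: 0, s2: 0, s3: 0, s4: 9/5.
The most negative is -34/5 in column x2, so x2 enters.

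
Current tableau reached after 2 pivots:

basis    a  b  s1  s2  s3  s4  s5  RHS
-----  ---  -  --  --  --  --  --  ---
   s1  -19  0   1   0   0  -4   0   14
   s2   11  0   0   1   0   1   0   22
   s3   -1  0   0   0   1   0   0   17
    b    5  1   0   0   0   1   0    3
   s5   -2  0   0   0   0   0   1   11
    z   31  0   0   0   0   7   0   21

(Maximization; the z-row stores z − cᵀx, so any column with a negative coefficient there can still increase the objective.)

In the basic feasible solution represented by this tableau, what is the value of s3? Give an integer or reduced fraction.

s3 is basic (row 3); its value is the RHS of that row: 17.

17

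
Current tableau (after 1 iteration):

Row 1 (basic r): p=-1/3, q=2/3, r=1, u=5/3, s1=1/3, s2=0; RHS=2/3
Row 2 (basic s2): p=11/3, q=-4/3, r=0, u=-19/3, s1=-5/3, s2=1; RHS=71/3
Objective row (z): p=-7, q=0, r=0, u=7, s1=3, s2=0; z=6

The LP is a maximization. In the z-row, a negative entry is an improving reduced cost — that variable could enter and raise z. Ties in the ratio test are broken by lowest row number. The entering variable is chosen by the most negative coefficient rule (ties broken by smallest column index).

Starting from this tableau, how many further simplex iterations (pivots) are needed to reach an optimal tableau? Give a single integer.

2

pivot: p in, s2 out → z = 563/11
pivot: u in, r out → z = 193/3
No improving column remains; optimal.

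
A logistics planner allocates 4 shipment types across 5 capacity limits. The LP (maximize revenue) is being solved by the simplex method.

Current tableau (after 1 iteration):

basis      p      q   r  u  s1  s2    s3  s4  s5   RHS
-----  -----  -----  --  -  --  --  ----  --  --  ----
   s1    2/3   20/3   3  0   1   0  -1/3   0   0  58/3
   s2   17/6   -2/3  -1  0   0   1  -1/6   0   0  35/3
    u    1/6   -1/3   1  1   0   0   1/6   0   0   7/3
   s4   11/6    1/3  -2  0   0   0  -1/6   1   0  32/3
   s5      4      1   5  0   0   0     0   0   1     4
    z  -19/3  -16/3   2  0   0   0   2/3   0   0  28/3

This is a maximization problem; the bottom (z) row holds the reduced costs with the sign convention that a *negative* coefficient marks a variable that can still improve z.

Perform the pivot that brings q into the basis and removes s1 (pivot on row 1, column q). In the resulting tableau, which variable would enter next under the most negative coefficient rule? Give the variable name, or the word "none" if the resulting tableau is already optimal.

p

Pivot element 20/3. New z-row = old z-row − (-16/3)·(row 1/(20/3)).
Updated z-row coefficients: p: -29/5, q: 0, r: 22/5, u: 0, s1: 4/5, s2: 0, s3: 2/5, s4: 0, s5: 0.
The most negative is -29/5 in column p, so p would enter next.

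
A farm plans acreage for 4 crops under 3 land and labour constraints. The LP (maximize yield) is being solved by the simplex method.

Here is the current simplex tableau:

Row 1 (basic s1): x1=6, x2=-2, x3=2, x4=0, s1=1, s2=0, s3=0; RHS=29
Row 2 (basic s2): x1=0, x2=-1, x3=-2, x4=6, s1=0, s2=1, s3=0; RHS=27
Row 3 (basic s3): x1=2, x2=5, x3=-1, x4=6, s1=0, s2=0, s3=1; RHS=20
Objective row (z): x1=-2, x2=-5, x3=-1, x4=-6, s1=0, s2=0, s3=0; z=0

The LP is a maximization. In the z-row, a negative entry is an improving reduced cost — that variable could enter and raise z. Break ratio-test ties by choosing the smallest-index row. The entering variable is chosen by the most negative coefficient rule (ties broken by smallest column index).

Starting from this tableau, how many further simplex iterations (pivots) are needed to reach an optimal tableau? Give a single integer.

3

pivot: x4 in, s3 out → z = 20
pivot: x3 in, s1 out → z = 49
pivot: x2 in, x4 out → z = 265/4
No improving column remains; optimal.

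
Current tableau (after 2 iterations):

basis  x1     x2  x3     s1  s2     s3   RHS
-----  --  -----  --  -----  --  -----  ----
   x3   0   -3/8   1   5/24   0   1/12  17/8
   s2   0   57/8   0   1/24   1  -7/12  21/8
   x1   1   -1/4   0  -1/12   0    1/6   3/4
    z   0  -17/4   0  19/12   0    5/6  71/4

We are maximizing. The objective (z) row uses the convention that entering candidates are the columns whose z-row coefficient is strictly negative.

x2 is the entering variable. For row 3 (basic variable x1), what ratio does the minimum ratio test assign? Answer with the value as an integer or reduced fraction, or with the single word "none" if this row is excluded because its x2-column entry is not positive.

none

The x2 entry in row 3 is -1/4 ≤ 0, so this row gives no ratio.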